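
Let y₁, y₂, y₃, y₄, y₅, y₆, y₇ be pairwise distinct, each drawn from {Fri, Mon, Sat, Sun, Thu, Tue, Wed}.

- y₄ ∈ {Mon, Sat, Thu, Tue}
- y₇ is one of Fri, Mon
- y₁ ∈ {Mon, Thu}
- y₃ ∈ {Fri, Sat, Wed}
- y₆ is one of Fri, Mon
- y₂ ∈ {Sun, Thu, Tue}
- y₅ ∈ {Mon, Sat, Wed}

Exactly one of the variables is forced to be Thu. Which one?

Among the 7 variables, Sun fits only y₂ (and all 7 values in {Fri, Mon, Sat, Sun, Thu, Tue, Wed} must be used), so y₂ = Sun.
Among the 6 still-open variables, Tue fits only y₄ (and all 6 values in {Fri, Mon, Sat, Thu, Tue, Wed} must be used), so y₄ = Tue.
Among the 5 still-open variables, Thu fits only y₁ (and all 5 values in {Fri, Mon, Sat, Thu, Wed} must be used), so y₁ = Thu.

y₁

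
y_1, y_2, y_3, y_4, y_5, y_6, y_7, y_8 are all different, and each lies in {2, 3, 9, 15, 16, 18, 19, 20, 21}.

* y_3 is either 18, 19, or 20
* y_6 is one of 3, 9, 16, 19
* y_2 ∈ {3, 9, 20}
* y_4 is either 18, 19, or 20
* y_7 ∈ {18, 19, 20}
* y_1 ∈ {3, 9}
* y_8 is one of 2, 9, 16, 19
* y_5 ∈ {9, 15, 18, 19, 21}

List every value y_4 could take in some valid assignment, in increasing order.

The 3 variables y_3, y_4, y_7 are confined to {18, 19, 20}, which locks those values in; drop them from y_2, y_5, y_6, y_8.
y_1 and y_2 between them cover only {3, 9} — a naked pair. Remove those values from y_5, y_6, y_8.
y_6 must be 16 (only option left). So y_8 can't be 16.
y_8 must be 2 (only option left).
No further eliminations apply; y_4 can still be any of 18, 19, 20.

18, 19, 20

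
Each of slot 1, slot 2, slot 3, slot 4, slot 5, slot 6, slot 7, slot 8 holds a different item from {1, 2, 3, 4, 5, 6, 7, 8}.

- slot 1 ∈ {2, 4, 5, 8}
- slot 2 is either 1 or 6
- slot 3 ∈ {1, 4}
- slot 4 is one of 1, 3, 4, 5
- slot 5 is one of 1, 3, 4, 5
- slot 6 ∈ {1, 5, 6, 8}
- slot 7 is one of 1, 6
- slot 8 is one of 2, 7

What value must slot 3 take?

4

The 8 variables together cover exactly {1, 2, 3, 4, 5, 6, 7, 8} — 8 values for 8 variables — and 7 appears only in slot 8's list, so slot 8 = 7.
The 7 still-open variables together cover exactly {1, 2, 3, 4, 5, 6, 8} — 7 values for 7 variables — and 2 appears only in slot 1's list, so slot 1 = 2.
The 6 still-open variables together cover exactly {1, 3, 4, 5, 6, 8} — 6 values for 6 variables — and 8 appears only in slot 6's list, so slot 6 = 8.
The 2 variables slot 2 and slot 7 are confined to {1, 6}, which locks those values in; drop them from slot 3, slot 4, slot 5.
So slot 3 = 4.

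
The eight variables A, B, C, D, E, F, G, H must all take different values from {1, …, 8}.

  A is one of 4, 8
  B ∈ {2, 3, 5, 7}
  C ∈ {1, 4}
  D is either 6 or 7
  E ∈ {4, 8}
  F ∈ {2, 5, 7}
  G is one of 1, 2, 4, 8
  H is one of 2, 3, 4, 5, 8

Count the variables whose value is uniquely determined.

3

Among the 8 variables, 6 fits only D (and all 8 values in {1, 2, 3, 4, 5, 6, 7, 8} must be used), so D = 6.
A and E between them cover only {4, 8} — a naked pair. Remove those values from C, G, H.
C has just one choice, so C = 1. Remove 1 from G.
G must be 2 (only option left). Eliminate 2 elsewhere: B, F, H.
Determined: C=1, D=6, G=2. The other variables each still have more than one consistent value. That makes 3.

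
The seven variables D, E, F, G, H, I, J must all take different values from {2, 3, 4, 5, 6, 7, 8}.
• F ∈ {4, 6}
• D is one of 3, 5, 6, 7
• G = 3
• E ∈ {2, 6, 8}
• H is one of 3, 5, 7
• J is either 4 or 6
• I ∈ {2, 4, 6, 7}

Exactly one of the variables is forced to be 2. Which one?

G has just one choice, so G = 3. Eliminate 3 elsewhere: D, H.
Among the 6 still-open variables, 8 fits only E (and all 6 values in {2, 4, 5, 6, 7, 8} must be used), so E = 8.
The 5 still-open variables together cover exactly {2, 4, 5, 6, 7} — 5 values for 5 variables — and 2 appears only in I's list, so I = 2.

I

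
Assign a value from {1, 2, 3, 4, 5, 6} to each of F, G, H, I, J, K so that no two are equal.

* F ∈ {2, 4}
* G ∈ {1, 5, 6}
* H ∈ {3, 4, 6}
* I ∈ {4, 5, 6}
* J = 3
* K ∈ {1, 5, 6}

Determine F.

2

J's domain is down to {3}, so J = 3. So H can't be 3.
The 5 still-open variables together cover exactly {1, 2, 4, 5, 6} — 5 values for 5 variables — and 2 appears only in F's list, so F = 2.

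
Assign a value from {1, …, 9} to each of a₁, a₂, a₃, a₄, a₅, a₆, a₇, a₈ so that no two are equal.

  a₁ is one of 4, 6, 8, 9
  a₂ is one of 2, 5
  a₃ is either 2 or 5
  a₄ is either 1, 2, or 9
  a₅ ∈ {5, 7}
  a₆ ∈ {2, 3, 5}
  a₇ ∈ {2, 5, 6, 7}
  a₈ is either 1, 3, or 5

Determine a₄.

a₂ and a₃ between them cover only {2, 5} — a naked pair. Remove those values from a₄, a₅, a₆, a₇, a₈.
a₅'s domain is down to {7}, so a₅ = 7. So a₇ can't be 7.
a₆'s domain is down to {3}, so a₆ = 3. Eliminate 3 elsewhere: a₈.
a₇ has just one choice, so a₇ = 6. Eliminate 6 elsewhere: a₁.
a₈ must be 1 (only option left). Eliminate 1 elsewhere: a₄.
So a₄ = 9.

9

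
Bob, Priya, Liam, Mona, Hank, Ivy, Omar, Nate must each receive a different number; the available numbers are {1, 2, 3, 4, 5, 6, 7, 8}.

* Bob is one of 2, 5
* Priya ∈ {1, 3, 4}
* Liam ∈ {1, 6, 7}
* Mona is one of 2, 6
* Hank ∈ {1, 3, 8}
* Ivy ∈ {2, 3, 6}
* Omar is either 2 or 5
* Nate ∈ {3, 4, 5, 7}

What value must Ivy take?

3

The 8 variables together cover exactly {1, 2, 3, 4, 5, 6, 7, 8} — 8 values for 8 variables — and 8 appears only in Hank's list, so Hank = 8.
The 2 variables Bob and Omar are confined to {2, 5}, which locks those values in; drop them from Mona, Ivy, Nate.
Mona must be 6 (only option left). Remove 6 from Liam, Ivy.
So Ivy = 3.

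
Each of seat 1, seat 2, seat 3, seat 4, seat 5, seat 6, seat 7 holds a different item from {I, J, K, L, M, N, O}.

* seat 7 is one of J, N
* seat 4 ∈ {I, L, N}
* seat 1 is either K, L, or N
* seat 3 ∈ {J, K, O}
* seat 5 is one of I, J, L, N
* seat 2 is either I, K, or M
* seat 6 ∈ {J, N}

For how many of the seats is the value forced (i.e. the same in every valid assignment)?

The 7 variables draw from only 7 values {I, J, K, L, M, N, O}, so each is used; only seat 2 can be M, hence seat 2 = M.
The 6 still-open variables together cover exactly {I, J, K, L, N, O} — 6 values for 6 variables — and O appears only in seat 3's list, so seat 3 = O.
The 5 still-open variables draw from only 5 values {I, J, K, L, N}, so each is used; only seat 1 can be K, hence seat 1 = K.
seat 6 and seat 7 between them cover only {J, N} — a naked pair. Remove those values from seat 4, seat 5.
Determined: seat 1=K, seat 2=M, seat 3=O. The other seats each still have more than one consistent value. That makes 3.

3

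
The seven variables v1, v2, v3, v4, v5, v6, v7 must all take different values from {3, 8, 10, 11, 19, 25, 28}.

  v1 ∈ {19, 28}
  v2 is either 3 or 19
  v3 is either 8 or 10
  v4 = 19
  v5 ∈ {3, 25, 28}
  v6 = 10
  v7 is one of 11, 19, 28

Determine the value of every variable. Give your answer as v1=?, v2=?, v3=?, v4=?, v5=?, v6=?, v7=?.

v4's domain is down to {19}, so v4 = 19. Eliminate 19 elsewhere: v1, v2, v7.
v6's domain is down to {10}, so v6 = 10. Remove 10 from v3.
That leaves v1 = 28. Eliminate 28 elsewhere: v5, v7.
v2 must be 3 (only option left). Eliminate 3 elsewhere: v5.
v3's domain is down to {8}, so v3 = 8.
v5's domain is down to {25}, so v5 = 25.
v7's domain is down to {11}, so v7 = 11.

v1=28, v2=3, v3=8, v4=19, v5=25, v6=10, v7=11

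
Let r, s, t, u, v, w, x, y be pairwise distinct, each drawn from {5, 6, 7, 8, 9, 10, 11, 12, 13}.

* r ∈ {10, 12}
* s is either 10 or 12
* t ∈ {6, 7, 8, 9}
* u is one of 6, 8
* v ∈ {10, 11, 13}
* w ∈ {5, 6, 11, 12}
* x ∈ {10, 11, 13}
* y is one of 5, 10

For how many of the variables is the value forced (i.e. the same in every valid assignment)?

3

r and s share exactly the 2 values {10, 12}; by pigeonhole those values go to them, so strike 10, 12 from v, w, x, y.
y has just one choice, so y = 5. So w can't be 5.
v and x share exactly the 2 values {11, 13}; by pigeonhole those values go to them, so strike 11, 13 from w.
w has just one choice, so w = 6. So t, u can't be 6.
u has just one choice, so u = 8. Remove 8 from t.
Determined: u=8, w=6, y=5. The other variables each still have more than one consistent value. That makes 3.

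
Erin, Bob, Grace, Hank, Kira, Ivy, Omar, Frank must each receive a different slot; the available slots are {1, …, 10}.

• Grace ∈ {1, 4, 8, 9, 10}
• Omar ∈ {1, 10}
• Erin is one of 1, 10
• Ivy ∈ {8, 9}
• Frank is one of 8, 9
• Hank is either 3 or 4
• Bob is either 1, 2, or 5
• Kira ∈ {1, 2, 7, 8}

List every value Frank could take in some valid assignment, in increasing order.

Erin and Omar between them cover only {1, 10} — a naked pair. Remove those values from Bob, Grace, Kira.
Ivy and Frank share exactly the 2 values {8, 9}; by pigeonhole those values go to them, so strike 8, 9 from Grace, Kira.
Grace has just one choice, so Grace = 4. So Hank can't be 4.
Hank must be 3 (only option left).
No further eliminations apply; Frank can still be any of 8, 9.

8, 9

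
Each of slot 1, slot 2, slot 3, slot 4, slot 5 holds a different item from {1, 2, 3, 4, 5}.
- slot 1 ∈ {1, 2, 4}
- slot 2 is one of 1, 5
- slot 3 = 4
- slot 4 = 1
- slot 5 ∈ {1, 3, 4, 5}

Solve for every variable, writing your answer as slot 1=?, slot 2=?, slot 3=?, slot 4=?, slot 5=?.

slot 3 must be 4 (only option left). Remove 4 from slot 1, slot 5.
That leaves slot 4 = 1. Remove 1 from slot 1, slot 2, slot 5.
slot 1 must be 2 (only option left).
slot 2 must be 5 (only option left). Eliminate 5 elsewhere: slot 5.
slot 5 must be 3 (only option left).

slot 1=2, slot 2=5, slot 3=4, slot 4=1, slot 5=3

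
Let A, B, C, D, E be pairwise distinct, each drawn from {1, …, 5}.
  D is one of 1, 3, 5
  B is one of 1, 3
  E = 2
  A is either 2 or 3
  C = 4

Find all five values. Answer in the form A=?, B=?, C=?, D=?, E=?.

A=3, B=1, C=4, D=5, E=2

C has just one choice, so C = 4.
E has just one choice, so E = 2. Eliminate 2 elsewhere: A.
That leaves A = 3. So B, D can't be 3.
B must be 1 (only option left). Strike 1 from D.
D has just one choice, so D = 5.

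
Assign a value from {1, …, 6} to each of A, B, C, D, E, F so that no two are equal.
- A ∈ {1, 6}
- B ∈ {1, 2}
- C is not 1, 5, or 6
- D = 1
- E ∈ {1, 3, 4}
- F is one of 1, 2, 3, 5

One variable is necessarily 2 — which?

D must be 1 (only option left). Strike 1 from A, B, E, F.
So 2 goes to B.

B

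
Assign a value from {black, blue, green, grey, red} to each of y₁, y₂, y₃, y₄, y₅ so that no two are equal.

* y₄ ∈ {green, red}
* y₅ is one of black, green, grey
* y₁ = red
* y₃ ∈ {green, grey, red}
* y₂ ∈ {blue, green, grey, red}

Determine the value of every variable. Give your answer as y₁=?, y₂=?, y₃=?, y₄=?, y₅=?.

y₁ must be red (only option left). Remove red from y₂, y₃, y₄.
y₄ has just one choice, so y₄ = green. Eliminate green elsewhere: y₂, y₃, y₅.
That leaves y₃ = grey. Remove grey from y₂, y₅.
y₅ has just one choice, so y₅ = black.
That leaves y₂ = blue.

y₁=red, y₂=blue, y₃=grey, y₄=green, y₅=black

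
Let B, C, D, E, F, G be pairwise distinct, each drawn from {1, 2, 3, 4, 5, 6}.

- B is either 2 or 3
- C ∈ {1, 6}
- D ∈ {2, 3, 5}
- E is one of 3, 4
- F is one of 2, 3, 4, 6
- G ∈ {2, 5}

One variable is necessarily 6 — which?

The 6 variables together cover exactly {1, 2, 3, 4, 5, 6} — 6 values for 6 variables — and 1 appears only in C's list, so C = 1.
The 5 still-open variables draw from only 5 values {2, 3, 4, 5, 6}, so each is used; only F can be 6, hence F = 6.

F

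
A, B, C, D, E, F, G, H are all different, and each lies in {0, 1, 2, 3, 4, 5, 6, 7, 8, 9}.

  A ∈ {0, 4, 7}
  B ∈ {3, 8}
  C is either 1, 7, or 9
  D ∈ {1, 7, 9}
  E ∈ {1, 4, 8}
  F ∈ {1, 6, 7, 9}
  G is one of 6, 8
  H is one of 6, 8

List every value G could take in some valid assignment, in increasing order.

6, 8

The 8 variables together cover exactly {0, 1, 3, 4, 6, 7, 8, 9} — 8 values for 8 variables — and 0 appears only in A's list, so A = 0.
The 7 still-open variables together cover exactly {1, 3, 4, 6, 7, 8, 9} — 7 values for 7 variables — and 3 appears only in B's list, so B = 3.
Among the 6 still-open variables, 4 fits only E (and all 6 values in {1, 4, 6, 7, 8, 9} must be used), so E = 4.
The 2 variables G and H are confined to {6, 8}, which locks those values in; drop them from F.
No further eliminations apply; G can still be any of 6, 8.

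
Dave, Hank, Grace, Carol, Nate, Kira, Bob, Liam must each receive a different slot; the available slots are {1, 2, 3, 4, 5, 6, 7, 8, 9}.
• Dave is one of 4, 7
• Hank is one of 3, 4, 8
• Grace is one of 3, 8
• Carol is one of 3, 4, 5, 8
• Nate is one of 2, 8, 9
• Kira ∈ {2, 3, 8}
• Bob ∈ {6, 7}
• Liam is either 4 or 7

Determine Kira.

2

The 8 variables draw from only 8 values {2, 3, 4, 5, 6, 7, 8, 9}, so each is used; only Carol can be 5, hence Carol = 5.
Among the 7 still-open variables, 6 fits only Bob (and all 7 values in {2, 3, 4, 6, 7, 8, 9} must be used), so Bob = 6.
Among the 6 still-open variables, 9 fits only Nate (and all 6 values in {2, 3, 4, 7, 8, 9} must be used), so Nate = 9.
The 5 still-open variables together cover exactly {2, 3, 4, 7, 8} — 5 values for 5 variables — and 2 appears only in Kira's list, so Kira = 2.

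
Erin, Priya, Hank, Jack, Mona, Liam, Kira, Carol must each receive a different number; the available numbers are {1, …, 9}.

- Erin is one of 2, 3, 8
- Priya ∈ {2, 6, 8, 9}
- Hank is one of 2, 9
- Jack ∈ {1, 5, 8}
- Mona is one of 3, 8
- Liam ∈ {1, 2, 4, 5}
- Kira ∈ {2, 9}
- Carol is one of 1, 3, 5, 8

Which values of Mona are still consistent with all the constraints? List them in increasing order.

3, 8

The 8 variables draw from only 8 values {1, 2, 3, 4, 5, 6, 8, 9}, so each is used; only Liam can be 4, hence Liam = 4.
The 7 still-open variables draw from only 7 values {1, 2, 3, 5, 6, 8, 9}, so each is used; only Priya can be 6, hence Priya = 6.
Hank and Kira between them cover only {2, 9} — a naked pair. Remove those values from Erin.
Erin and Mona share exactly the 2 values {3, 8}; by pigeonhole those values go to them, so strike 3, 8 from Jack, Carol.
No further eliminations apply; Mona can still be any of 3, 8.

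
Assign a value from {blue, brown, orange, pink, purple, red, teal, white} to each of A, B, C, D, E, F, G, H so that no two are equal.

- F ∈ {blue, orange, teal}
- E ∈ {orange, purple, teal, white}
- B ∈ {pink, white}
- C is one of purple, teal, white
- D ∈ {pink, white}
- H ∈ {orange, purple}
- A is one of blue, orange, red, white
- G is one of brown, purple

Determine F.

Among the 8 variables, brown fits only G (and all 8 values in {blue, brown, orange, pink, purple, red, teal, white} must be used), so G = brown.
The 7 still-open variables draw from only 7 values {blue, orange, pink, purple, red, teal, white}, so each is used; only A can be red, hence A = red.
The 6 still-open variables draw from only 6 values {blue, orange, pink, purple, teal, white}, so each is used; only F can be blue, hence F = blue.

blue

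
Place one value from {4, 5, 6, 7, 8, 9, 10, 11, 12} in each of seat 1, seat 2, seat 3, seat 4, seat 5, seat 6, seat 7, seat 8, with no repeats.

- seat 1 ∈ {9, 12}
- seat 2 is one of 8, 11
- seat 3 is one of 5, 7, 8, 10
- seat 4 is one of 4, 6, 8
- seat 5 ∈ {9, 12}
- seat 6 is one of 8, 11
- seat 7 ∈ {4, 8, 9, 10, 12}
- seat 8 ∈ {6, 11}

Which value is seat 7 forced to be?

The 2 variables seat 1 and seat 5 are confined to {9, 12}, which locks those values in; drop them from seat 7.
seat 2 and seat 6 share exactly the 2 values {8, 11}; by pigeonhole those values go to them, so strike 8, 11 from seat 3, seat 4, seat 7, seat 8.
seat 8 has just one choice, so seat 8 = 6. Remove 6 from seat 4.
seat 4 must be 4 (only option left). Remove 4 from seat 7.
So seat 7 = 10.

10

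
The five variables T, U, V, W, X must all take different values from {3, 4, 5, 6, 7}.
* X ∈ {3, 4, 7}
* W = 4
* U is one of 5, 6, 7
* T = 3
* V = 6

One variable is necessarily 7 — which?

X

T has just one choice, so T = 3. Eliminate 3 elsewhere: X.
That leaves V = 6. Eliminate 6 elsewhere: U.
W has just one choice, so W = 4. Eliminate 4 elsewhere: X.
So 7 goes to X.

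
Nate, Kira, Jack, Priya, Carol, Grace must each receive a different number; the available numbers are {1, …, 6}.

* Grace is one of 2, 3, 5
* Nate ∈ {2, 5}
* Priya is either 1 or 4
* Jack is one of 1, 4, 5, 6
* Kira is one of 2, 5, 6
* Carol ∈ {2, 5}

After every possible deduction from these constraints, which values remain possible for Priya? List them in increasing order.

The 6 variables together cover exactly {1, 2, 3, 4, 5, 6} — 6 values for 6 variables — and 3 appears only in Grace's list, so Grace = 3.
The 2 variables Nate and Carol are confined to {2, 5}, which locks those values in; drop them from Kira, Jack.
Kira's domain is down to {6}, so Kira = 6. Strike 6 from Jack.
No further eliminations apply; Priya can still be any of 1, 4.

1, 4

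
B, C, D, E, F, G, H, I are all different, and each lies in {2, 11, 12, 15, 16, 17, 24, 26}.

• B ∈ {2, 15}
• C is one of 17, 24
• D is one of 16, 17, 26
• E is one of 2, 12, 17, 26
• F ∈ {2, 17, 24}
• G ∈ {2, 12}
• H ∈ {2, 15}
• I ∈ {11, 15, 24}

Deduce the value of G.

Among the 8 variables, 11 fits only I (and all 8 values in {2, 11, 12, 15, 16, 17, 24, 26} must be used), so I = 11.
The 7 still-open variables draw from only 7 values {2, 12, 15, 16, 17, 24, 26}, so each is used; only D can be 16, hence D = 16.
Among the 6 still-open variables, 26 fits only E (and all 6 values in {2, 12, 15, 17, 24, 26} must be used), so E = 26.
Among the 5 still-open variables, 12 fits only G (and all 5 values in {2, 12, 15, 17, 24} must be used), so G = 12.

12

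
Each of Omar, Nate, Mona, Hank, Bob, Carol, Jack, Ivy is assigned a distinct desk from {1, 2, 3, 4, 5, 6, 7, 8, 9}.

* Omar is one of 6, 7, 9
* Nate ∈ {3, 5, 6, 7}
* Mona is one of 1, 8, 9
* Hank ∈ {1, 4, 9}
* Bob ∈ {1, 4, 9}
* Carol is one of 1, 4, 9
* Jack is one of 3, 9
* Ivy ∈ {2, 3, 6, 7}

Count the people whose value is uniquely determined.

2

The 3 variables Hank, Bob, Carol are confined to {1, 4, 9}, which locks those values in; drop them from Omar, Mona, Jack.
Mona's domain is down to {8}, so Mona = 8.
Jack's domain is down to {3}, so Jack = 3. So Nate, Ivy can't be 3.
Determined: Mona=8, Jack=3. The other people each still have more than one consistent value. That makes 2.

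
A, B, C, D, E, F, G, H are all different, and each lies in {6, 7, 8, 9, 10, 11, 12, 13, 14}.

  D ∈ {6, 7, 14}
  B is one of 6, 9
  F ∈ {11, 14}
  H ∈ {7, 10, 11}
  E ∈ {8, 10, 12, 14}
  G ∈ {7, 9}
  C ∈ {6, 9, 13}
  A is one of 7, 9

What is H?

A and G share exactly the 2 values {7, 9}; by pigeonhole those values go to them, so strike 7, 9 from B, C, D, H.
B has just one choice, so B = 6. Strike 6 from C, D.
C has just one choice, so C = 13.
That leaves D = 14. So E, F can't be 14.
F must be 11 (only option left). Strike 11 from H.
So H = 10.

10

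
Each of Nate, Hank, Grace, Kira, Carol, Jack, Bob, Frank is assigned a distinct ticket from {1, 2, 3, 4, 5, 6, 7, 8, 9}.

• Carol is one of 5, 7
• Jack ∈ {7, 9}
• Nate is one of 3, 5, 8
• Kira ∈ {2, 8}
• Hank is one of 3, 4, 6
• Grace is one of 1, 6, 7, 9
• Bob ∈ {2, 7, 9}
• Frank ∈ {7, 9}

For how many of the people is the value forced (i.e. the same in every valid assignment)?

Jack and Frank between them cover only {7, 9} — a naked pair. Remove those values from Grace, Carol, Bob.
Carol's domain is down to {5}, so Carol = 5. So Nate can't be 5.
Bob has just one choice, so Bob = 2. Eliminate 2 elsewhere: Kira.
Kira's domain is down to {8}, so Kira = 8. So Nate can't be 8.
That leaves Nate = 3. Remove 3 from Hank.
Determined: Nate=3, Kira=8, Carol=5, Bob=2. The other people each still have more than one consistent value. That makes 4.

4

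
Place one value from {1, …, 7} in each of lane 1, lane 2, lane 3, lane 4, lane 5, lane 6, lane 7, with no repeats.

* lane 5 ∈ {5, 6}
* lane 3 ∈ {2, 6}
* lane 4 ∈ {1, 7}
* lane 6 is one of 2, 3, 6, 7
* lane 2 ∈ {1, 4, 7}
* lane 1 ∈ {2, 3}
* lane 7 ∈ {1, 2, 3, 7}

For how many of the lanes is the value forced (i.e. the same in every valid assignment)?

2

The 7 variables together cover exactly {1, 2, 3, 4, 5, 6, 7} — 7 values for 7 variables — and 4 appears only in lane 2's list, so lane 2 = 4.
Among the 6 still-open variables, 5 fits only lane 5 (and all 6 values in {1, 2, 3, 5, 6, 7} must be used), so lane 5 = 5.
Determined: lane 2=4, lane 5=5. The other lanes each still have more than one consistent value. That makes 2.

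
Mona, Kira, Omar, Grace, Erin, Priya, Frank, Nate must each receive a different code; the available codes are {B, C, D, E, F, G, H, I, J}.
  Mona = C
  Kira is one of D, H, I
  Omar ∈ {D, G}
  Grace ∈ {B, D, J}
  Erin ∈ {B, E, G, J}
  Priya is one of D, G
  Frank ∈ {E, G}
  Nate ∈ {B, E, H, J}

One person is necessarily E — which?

Frank

Mona must be C (only option left).
The 7 still-open variables together cover exactly {B, D, E, G, H, I, J} — 7 values for 7 variables — and I appears only in Kira's list, so Kira = I.
The 6 still-open variables together cover exactly {B, D, E, G, H, J} — 6 values for 6 variables — and H appears only in Nate's list, so Nate = H.
Omar and Priya between them cover only {D, G} — a naked pair. Remove those values from Grace, Erin, Frank.
So E goes to Frank.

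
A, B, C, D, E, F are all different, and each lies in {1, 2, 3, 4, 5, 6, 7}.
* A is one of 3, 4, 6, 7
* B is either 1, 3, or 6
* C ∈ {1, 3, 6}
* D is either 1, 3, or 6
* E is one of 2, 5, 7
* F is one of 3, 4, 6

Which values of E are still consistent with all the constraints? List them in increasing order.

2, 5

B, C, D between them cover only {1, 3, 6} — a naked triple. Remove those values from A, F.
F's domain is down to {4}, so F = 4. Eliminate 4 elsewhere: A.
That leaves A = 7. So E can't be 7.
No further eliminations apply; E can still be any of 2, 5.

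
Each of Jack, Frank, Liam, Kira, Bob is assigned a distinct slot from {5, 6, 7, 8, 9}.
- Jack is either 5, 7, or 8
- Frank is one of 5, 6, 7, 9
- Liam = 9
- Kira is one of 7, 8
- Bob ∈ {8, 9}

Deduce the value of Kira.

Liam must be 9 (only option left). Strike 9 from Frank, Bob.
Bob must be 8 (only option left). Eliminate 8 elsewhere: Jack, Kira.
So Kira = 7.

7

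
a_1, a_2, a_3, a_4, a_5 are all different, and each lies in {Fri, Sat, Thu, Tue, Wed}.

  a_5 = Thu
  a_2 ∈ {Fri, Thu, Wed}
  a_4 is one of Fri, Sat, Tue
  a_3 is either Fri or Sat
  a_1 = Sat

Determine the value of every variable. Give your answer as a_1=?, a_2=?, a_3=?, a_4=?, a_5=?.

a_1=Sat, a_2=Wed, a_3=Fri, a_4=Tue, a_5=Thu

a_1 has just one choice, so a_1 = Sat. So a_3, a_4 can't be Sat.
That leaves a_3 = Fri. Eliminate Fri elsewhere: a_2, a_4.
a_4's domain is down to {Tue}, so a_4 = Tue.
a_5's domain is down to {Thu}, so a_5 = Thu. Strike Thu from a_2.
That leaves a_2 = Wed.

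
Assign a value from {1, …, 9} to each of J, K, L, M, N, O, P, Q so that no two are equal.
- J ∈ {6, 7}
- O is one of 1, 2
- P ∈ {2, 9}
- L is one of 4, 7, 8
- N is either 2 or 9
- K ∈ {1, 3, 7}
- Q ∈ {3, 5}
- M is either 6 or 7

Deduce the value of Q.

5

The 2 variables J and M are confined to {6, 7}, which locks those values in; drop them from K, L.
N and P share exactly the 2 values {2, 9}; by pigeonhole those values go to them, so strike 2, 9 from O.
O's domain is down to {1}, so O = 1. Eliminate 1 elsewhere: K.
K's domain is down to {3}, so K = 3. Remove 3 from Q.
So Q = 5.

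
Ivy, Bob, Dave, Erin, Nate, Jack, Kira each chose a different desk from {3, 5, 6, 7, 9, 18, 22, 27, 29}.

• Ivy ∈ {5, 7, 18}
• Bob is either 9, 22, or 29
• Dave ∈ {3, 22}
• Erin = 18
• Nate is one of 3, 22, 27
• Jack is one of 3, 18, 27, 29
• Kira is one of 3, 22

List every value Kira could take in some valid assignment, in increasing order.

Erin's domain is down to {18}, so Erin = 18. Eliminate 18 elsewhere: Ivy, Jack.
Dave and Kira between them cover only {3, 22} — a naked pair. Remove those values from Bob, Nate, Jack.
Nate's domain is down to {27}, so Nate = 27. Strike 27 from Jack.
Jack has just one choice, so Jack = 29. Remove 29 from Bob.
That leaves Bob = 9.
No further eliminations apply; Kira can still be any of 3, 22.

3, 22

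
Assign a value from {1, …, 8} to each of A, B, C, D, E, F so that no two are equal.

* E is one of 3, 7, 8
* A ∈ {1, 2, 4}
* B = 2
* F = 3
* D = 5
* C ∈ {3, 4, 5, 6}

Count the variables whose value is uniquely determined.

B must be 2 (only option left). So A can't be 2.
D's domain is down to {5}, so D = 5. Eliminate 5 elsewhere: C.
F must be 3 (only option left). So C, E can't be 3.
Determined: B=2, D=5, F=3. The other variables each still have more than one consistent value. That makes 3.

3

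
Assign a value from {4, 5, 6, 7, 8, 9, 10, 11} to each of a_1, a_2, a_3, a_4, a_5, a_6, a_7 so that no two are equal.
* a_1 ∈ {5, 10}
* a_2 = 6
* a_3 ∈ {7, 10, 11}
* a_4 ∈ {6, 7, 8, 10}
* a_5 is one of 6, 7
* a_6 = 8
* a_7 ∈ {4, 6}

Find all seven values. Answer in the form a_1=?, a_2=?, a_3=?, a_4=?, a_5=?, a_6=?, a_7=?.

a_2's domain is down to {6}, so a_2 = 6. Eliminate 6 elsewhere: a_4, a_5, a_7.
a_5's domain is down to {7}, so a_5 = 7. Remove 7 from a_3, a_4.
That leaves a_6 = 8. Eliminate 8 elsewhere: a_4.
a_7 has just one choice, so a_7 = 4.
That leaves a_4 = 10. Eliminate 10 elsewhere: a_1, a_3.
a_1 has just one choice, so a_1 = 5.
a_3 must be 11 (only option left).

a_1=5, a_2=6, a_3=11, a_4=10, a_5=7, a_6=8, a_7=4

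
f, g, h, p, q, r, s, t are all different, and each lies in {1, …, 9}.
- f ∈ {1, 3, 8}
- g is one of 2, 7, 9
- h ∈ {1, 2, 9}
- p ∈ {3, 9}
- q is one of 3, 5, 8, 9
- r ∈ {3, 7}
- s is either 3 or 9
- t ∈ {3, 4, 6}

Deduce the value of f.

p and s between them cover only {3, 9} — a naked pair. Remove those values from f, g, h, q, r, t.
r must be 7 (only option left). Strike 7 from g.
g has just one choice, so g = 2. So h can't be 2.
h's domain is down to {1}, so h = 1. Remove 1 from f.
So f = 8.

8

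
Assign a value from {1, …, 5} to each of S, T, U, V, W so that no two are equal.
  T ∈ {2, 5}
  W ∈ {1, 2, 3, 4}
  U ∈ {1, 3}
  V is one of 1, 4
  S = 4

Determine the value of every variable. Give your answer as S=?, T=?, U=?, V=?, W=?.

S's domain is down to {4}, so S = 4. Remove 4 from V, W.
V has just one choice, so V = 1. Strike 1 from U, W.
That leaves U = 3. Eliminate 3 elsewhere: W.
That leaves W = 2. Remove 2 from T.
T has just one choice, so T = 5.

S=4, T=5, U=3, V=1, W=2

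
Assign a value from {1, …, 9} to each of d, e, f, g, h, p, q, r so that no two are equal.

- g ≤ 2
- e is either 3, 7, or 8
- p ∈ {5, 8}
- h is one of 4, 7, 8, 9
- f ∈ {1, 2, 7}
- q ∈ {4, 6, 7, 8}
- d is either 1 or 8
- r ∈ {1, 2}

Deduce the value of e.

3

g and r share exactly the 2 values {1, 2}; by pigeonhole those values go to them, so strike 1, 2 from d, f.
d must be 8 (only option left). Strike 8 from e, h, p, q.
f's domain is down to {7}, so f = 7. Strike 7 from e, h, q.
So e = 3.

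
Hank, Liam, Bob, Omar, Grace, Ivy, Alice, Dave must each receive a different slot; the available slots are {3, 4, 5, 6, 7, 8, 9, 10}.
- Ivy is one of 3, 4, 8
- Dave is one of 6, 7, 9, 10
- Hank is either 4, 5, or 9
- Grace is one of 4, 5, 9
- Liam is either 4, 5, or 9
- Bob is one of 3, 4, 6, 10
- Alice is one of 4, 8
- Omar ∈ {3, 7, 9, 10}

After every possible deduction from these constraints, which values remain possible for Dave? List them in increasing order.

6, 7, 10

The 3 variables Hank, Liam, Grace are confined to {4, 5, 9}, which locks those values in; drop them from Bob, Omar, Ivy, Alice, Dave.
Alice's domain is down to {8}, so Alice = 8. Eliminate 8 elsewhere: Ivy.
Ivy must be 3 (only option left). Strike 3 from Bob, Omar.
No further eliminations apply; Dave can still be any of 6, 7, 10.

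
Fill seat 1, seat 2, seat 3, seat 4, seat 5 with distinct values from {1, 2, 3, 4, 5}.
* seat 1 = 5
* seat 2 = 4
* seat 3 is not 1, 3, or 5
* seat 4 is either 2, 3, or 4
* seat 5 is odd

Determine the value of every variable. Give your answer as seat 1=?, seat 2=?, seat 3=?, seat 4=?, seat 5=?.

seat 1 has just one choice, so seat 1 = 5. Strike 5 from seat 5.
That leaves seat 2 = 4. Remove 4 from seat 3, seat 4.
seat 3 has just one choice, so seat 3 = 2. Strike 2 from seat 4.
seat 4's domain is down to {3}, so seat 4 = 3. Remove 3 from seat 5.
seat 5's domain is down to {1}, so seat 5 = 1.

seat 1=5, seat 2=4, seat 3=2, seat 4=3, seat 5=1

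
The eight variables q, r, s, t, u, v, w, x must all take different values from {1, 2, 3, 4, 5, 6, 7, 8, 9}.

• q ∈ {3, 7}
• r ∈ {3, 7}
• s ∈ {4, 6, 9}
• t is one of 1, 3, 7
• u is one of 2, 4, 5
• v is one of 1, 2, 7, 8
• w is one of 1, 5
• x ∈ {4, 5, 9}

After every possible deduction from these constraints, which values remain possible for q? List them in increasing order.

3, 7

The 2 variables q and r are confined to {3, 7}, which locks those values in; drop them from t, v.
That leaves t = 1. Strike 1 from v, w.
That leaves w = 5. Remove 5 from u, x.
No further eliminations apply; q can still be any of 3, 7.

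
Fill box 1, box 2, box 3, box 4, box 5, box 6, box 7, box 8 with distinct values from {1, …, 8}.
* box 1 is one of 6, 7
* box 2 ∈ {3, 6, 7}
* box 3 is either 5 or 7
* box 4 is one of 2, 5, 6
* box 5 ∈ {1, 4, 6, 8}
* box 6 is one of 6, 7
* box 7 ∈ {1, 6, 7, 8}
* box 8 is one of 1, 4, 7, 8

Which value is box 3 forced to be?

5

The 8 variables together cover exactly {1, 2, 3, 4, 5, 6, 7, 8} — 8 values for 8 variables — and 2 appears only in box 4's list, so box 4 = 2.
Among the 7 still-open variables, 3 fits only box 2 (and all 7 values in {1, 3, 4, 5, 6, 7, 8} must be used), so box 2 = 3.
The 6 still-open variables together cover exactly {1, 4, 5, 6, 7, 8} — 6 values for 6 variables — and 5 appears only in box 3's list, so box 3 = 5.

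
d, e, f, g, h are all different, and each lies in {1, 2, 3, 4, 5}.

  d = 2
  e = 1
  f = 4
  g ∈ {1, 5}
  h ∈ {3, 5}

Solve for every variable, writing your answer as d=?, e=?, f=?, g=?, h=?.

d=2, e=1, f=4, g=5, h=3

d must be 2 (only option left).
e must be 1 (only option left). Strike 1 from g.
That leaves f = 4.
g has just one choice, so g = 5. Remove 5 from h.
That leaves h = 3.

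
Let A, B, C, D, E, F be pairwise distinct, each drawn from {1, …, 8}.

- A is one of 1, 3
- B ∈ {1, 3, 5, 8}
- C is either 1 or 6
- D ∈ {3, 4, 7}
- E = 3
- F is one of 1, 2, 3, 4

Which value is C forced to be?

6

E has just one choice, so E = 3. Strike 3 from A, B, D, F.
A must be 1 (only option left). Remove 1 from B, C, F.
So C = 6.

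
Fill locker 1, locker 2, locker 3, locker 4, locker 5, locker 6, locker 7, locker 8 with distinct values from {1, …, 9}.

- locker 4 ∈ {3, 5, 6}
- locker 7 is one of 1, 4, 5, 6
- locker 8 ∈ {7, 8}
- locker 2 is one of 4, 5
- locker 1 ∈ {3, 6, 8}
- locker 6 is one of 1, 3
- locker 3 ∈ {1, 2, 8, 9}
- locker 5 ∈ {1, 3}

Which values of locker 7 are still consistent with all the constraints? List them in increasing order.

The 2 variables locker 5 and locker 6 are confined to {1, 3}, which locks those values in; drop them from locker 1, locker 3, locker 4, locker 7.
locker 2, locker 4, locker 7 share exactly the 3 values {4, 5, 6}; by pigeonhole those values go to them, so strike 4, 5, 6 from locker 1.
locker 1 has just one choice, so locker 1 = 8. So locker 3, locker 8 can't be 8.
locker 8's domain is down to {7}, so locker 8 = 7.
No further eliminations apply; locker 7 can still be any of 4, 5, 6.

4, 5, 6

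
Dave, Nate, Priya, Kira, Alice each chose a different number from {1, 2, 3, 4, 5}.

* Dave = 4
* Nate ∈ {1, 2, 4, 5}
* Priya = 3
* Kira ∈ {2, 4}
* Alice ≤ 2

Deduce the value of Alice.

Dave's domain is down to {4}, so Dave = 4. So Nate, Kira can't be 4.
Priya must be 3 (only option left).
Kira's domain is down to {2}, so Kira = 2. Eliminate 2 elsewhere: Nate, Alice.
So Alice = 1.

1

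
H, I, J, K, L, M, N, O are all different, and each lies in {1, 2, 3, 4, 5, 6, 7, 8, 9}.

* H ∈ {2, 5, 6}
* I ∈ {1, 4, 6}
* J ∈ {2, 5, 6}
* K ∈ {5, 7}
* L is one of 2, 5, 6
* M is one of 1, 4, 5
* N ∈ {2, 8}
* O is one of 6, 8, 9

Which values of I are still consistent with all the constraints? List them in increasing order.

1, 4

The 8 variables together cover exactly {1, 2, 4, 5, 6, 7, 8, 9} — 8 values for 8 variables — and 7 appears only in K's list, so K = 7.
Among the 7 still-open variables, 9 fits only O (and all 7 values in {1, 2, 4, 5, 6, 8, 9} must be used), so O = 9.
Among the 6 still-open variables, 8 fits only N (and all 6 values in {1, 2, 4, 5, 6, 8} must be used), so N = 8.
H, J, L between them cover only {2, 5, 6} — a naked triple. Remove those values from I, M.
No further eliminations apply; I can still be any of 1, 4.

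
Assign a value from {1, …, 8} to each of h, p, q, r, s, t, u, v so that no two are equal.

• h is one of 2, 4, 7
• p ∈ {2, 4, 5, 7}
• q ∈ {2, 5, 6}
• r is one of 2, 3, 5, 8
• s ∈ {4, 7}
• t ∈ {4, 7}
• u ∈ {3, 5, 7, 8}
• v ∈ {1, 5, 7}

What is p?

5

Among the 8 variables, 1 fits only v (and all 8 values in {1, 2, 3, 4, 5, 6, 7, 8} must be used), so v = 1.
The 7 still-open variables draw from only 7 values {2, 3, 4, 5, 6, 7, 8}, so each is used; only q can be 6, hence q = 6.
The 2 variables s and t are confined to {4, 7}, which locks those values in; drop them from h, p, u.
h must be 2 (only option left). Eliminate 2 elsewhere: p, r.
So p = 5.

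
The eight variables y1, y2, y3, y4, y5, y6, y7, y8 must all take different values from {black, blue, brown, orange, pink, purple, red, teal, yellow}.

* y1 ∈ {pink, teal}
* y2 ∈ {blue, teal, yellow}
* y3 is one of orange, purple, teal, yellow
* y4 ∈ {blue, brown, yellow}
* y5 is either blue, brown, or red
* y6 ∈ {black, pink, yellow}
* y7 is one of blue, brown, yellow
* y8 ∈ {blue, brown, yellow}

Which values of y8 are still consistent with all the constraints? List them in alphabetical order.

blue, brown, yellow

y4, y7, y8 share exactly the 3 values {blue, brown, yellow}; by pigeonhole those values go to them, so strike blue, brown, yellow from y2, y3, y5, y6.
That leaves y2 = teal. Eliminate teal elsewhere: y1, y3.
That leaves y5 = red.
y1's domain is down to {pink}, so y1 = pink. Eliminate pink elsewhere: y6.
That leaves y6 = black.
No further eliminations apply; y8 can still be any of blue, brown, yellow.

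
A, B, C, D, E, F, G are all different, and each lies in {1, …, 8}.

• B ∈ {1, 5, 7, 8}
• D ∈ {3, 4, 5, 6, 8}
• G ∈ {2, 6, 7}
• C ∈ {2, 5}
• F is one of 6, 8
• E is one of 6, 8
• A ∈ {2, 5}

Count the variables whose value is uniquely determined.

A and C share exactly the 2 values {2, 5}; by pigeonhole those values go to them, so strike 2, 5 from B, D, G.
E and F share exactly the 2 values {6, 8}; by pigeonhole those values go to them, so strike 6, 8 from B, D, G.
That leaves G = 7. So B can't be 7.
B has just one choice, so B = 1.
Determined: B=1, G=7. The other variables each still have more than one consistent value. That makes 2.

2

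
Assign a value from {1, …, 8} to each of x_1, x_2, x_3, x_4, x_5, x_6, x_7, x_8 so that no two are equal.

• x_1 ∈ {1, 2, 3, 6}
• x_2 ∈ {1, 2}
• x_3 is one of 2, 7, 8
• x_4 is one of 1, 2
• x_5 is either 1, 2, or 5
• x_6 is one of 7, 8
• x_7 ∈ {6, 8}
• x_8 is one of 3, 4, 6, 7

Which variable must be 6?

x_7

The 8 variables draw from only 8 values {1, 2, 3, 4, 5, 6, 7, 8}, so each is used; only x_8 can be 4, hence x_8 = 4.
The 7 still-open variables draw from only 7 values {1, 2, 3, 5, 6, 7, 8}, so each is used; only x_1 can be 3, hence x_1 = 3.
The 6 still-open variables draw from only 6 values {1, 2, 5, 6, 7, 8}, so each is used; only x_5 can be 5, hence x_5 = 5.
The 5 still-open variables draw from only 5 values {1, 2, 6, 7, 8}, so each is used; only x_7 can be 6, hence x_7 = 6.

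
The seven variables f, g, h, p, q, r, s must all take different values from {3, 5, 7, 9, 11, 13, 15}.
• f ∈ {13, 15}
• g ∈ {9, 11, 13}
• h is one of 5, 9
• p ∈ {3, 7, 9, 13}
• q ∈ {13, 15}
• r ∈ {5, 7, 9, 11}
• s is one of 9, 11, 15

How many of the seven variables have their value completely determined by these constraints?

Among the 7 variables, 3 fits only p (and all 7 values in {3, 5, 7, 9, 11, 13, 15} must be used), so p = 3.
The 6 still-open variables draw from only 6 values {5, 7, 9, 11, 13, 15}, so each is used; only r can be 7, hence r = 7.
The 5 still-open variables together cover exactly {5, 9, 11, 13, 15} — 5 values for 5 variables — and 5 appears only in h's list, so h = 5.
f and q between them cover only {13, 15} — a naked pair. Remove those values from g, s.
Determined: h=5, p=3, r=7. The other variables each still have more than one consistent value. That makes 3.

3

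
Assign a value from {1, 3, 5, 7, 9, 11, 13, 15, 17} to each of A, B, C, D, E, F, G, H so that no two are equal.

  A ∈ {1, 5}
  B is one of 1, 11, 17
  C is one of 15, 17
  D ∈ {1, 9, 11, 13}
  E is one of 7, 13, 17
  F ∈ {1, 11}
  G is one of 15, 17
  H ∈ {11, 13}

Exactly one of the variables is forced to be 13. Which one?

Among the 8 variables, 5 fits only A (and all 8 values in {1, 5, 7, 9, 11, 13, 15, 17} must be used), so A = 5.
The 7 still-open variables together cover exactly {1, 7, 9, 11, 13, 15, 17} — 7 values for 7 variables — and 7 appears only in E's list, so E = 7.
Among the 6 still-open variables, 9 fits only D (and all 6 values in {1, 9, 11, 13, 15, 17} must be used), so D = 9.
The 5 still-open variables draw from only 5 values {1, 11, 13, 15, 17}, so each is used; only H can be 13, hence H = 13.

H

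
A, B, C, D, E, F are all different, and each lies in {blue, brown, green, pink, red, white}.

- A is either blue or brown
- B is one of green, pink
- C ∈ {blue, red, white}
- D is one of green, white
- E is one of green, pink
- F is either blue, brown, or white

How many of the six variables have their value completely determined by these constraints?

2

Among the 6 variables, red fits only C (and all 6 values in {blue, brown, green, pink, red, white} must be used), so C = red.
The 2 variables B and E are confined to {green, pink}, which locks those values in; drop them from D.
D has just one choice, so D = white. So F can't be white.
Determined: C=red, D=white. The other variables each still have more than one consistent value. That makes 2.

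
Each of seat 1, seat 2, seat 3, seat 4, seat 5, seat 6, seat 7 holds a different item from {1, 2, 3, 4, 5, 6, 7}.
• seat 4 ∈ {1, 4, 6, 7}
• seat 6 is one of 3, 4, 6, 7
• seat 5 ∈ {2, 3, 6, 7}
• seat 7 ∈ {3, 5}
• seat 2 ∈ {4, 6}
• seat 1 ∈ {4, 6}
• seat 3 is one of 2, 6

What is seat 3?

The 7 variables together cover exactly {1, 2, 3, 4, 5, 6, 7} — 7 values for 7 variables — and 1 appears only in seat 4's list, so seat 4 = 1.
Among the 6 still-open variables, 5 fits only seat 7 (and all 6 values in {2, 3, 4, 5, 6, 7} must be used), so seat 7 = 5.
seat 1 and seat 2 share exactly the 2 values {4, 6}; by pigeonhole those values go to them, so strike 4, 6 from seat 3, seat 5, seat 6.
So seat 3 = 2.

2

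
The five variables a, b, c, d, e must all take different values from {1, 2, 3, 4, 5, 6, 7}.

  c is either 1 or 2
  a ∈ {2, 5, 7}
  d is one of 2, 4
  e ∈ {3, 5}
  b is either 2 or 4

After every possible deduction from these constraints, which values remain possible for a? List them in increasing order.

5, 7

b and d between them cover only {2, 4} — a naked pair. Remove those values from a, c.
c's domain is down to {1}, so c = 1.
No further eliminations apply; a can still be any of 5, 7.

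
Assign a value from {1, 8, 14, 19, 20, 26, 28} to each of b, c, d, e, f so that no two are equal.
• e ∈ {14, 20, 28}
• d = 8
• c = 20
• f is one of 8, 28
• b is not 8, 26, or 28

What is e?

c must be 20 (only option left). Strike 20 from b, e.
That leaves d = 8. Strike 8 from f.
f has just one choice, so f = 28. Eliminate 28 elsewhere: e.
So e = 14.

14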